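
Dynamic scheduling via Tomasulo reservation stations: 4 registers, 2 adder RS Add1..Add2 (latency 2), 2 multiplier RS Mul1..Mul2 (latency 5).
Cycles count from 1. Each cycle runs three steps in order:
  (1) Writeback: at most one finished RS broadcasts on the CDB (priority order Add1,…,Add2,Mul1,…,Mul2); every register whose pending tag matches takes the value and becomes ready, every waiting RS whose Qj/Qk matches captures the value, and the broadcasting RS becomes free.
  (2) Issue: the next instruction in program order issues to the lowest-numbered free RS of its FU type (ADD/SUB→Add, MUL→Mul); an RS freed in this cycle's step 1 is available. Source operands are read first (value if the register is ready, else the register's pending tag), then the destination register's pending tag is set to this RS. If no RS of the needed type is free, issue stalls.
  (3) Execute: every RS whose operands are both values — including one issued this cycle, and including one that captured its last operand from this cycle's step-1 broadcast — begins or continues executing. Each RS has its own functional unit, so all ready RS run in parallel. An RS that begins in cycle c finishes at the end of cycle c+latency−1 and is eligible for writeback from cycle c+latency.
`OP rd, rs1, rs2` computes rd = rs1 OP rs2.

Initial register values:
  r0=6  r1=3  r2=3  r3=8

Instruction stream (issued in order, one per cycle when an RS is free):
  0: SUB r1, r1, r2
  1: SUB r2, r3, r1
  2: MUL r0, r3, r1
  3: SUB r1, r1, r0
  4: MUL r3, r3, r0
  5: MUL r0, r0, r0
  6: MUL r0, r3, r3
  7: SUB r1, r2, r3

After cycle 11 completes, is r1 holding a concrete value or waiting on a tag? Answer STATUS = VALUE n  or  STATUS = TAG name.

STATUS = VALUE 0

c1: issue SUB r1<-Add1 | r0:6,r1:Add1,r2:3,r3:8
c2: issue SUB r2<-Add2 | r0:6,r1:Add1,r2:Add2,r3:8
c3: CDB Add1=0; issue MUL r0<-Mul1 | r0:Mul1,r1:0,r2:Add2,r3:8
c4: issue SUB r1<-Add1 | r0:Mul1,r1:Add1,r2:Add2,r3:8
c5: CDB Add2=8; issue MUL r3<-Mul2 | r0:Mul1,r1:Add1,r2:8,r3:Mul2
c6: stall | r0:Mul1,r1:Add1,r2:8,r3:Mul2
c7: stall | r0:Mul1,r1:Add1,r2:8,r3:Mul2
c8: CDB Mul1=0; issue MUL r0<-Mul1 | r0:Mul1,r1:Add1,r2:8,r3:Mul2
c9: stall | r0:Mul1,r1:Add1,r2:8,r3:Mul2
c10: CDB Add1=0; stall | r0:Mul1,r1:0,r2:8,r3:Mul2
c11: stall | r0:Mul1,r1:0,r2:8,r3:Mul2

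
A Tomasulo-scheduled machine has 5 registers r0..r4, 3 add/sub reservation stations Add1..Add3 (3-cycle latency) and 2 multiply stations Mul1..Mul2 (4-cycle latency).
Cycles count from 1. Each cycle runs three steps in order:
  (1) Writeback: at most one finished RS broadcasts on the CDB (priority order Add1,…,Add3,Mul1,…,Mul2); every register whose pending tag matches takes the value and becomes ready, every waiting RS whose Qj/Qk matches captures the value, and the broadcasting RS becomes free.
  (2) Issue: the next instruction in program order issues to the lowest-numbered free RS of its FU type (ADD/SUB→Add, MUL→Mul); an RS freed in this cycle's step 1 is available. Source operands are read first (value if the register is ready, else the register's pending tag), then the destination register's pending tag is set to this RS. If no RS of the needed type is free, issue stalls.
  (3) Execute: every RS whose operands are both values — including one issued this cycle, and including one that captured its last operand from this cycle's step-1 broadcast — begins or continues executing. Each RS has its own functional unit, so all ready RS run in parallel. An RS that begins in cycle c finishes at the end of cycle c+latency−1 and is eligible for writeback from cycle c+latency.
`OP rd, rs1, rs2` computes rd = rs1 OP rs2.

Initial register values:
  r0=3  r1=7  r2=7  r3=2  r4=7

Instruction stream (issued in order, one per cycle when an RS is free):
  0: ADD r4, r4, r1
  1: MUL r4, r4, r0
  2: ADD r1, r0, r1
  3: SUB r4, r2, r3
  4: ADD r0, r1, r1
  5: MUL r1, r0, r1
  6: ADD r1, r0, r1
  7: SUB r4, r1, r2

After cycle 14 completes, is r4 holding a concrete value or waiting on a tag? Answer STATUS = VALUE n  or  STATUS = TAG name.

c1: issue ADD r4<-Add1 | r0:3,r1:7,r2:7,r3:2,r4:Add1
c2: issue MUL r4<-Mul1 | r0:3,r1:7,r2:7,r3:2,r4:Mul1
c3: issue ADD r1<-Add2 | r0:3,r1:Add2,r2:7,r3:2,r4:Mul1
c4: CDB Add1=14; issue SUB r4<-Add1 | r0:3,r1:Add2,r2:7,r3:2,r4:Add1
c5: issue ADD r0<-Add3 | r0:Add3,r1:Add2,r2:7,r3:2,r4:Add1
c6: CDB Add2=10; issue MUL r1<-Mul2 | r0:Add3,r1:Mul2,r2:7,r3:2,r4:Add1
c7: CDB Add1=5; issue ADD r1<-Add1 | r0:Add3,r1:Add1,r2:7,r3:2,r4:5
c8: CDB Mul1=42; issue SUB r4<-Add2 | r0:Add3,r1:Add1,r2:7,r3:2,r4:Add2
c9: CDB Add3=20 | r0:20,r1:Add1,r2:7,r3:2,r4:Add2
c10: - | r0:20,r1:Add1,r2:7,r3:2,r4:Add2
c11: - | r0:20,r1:Add1,r2:7,r3:2,r4:Add2
c12: - | r0:20,r1:Add1,r2:7,r3:2,r4:Add2
c13: CDB Mul2=200 | r0:20,r1:Add1,r2:7,r3:2,r4:Add2
c14: - | r0:20,r1:Add1,r2:7,r3:2,r4:Add2

STATUS = TAG Add2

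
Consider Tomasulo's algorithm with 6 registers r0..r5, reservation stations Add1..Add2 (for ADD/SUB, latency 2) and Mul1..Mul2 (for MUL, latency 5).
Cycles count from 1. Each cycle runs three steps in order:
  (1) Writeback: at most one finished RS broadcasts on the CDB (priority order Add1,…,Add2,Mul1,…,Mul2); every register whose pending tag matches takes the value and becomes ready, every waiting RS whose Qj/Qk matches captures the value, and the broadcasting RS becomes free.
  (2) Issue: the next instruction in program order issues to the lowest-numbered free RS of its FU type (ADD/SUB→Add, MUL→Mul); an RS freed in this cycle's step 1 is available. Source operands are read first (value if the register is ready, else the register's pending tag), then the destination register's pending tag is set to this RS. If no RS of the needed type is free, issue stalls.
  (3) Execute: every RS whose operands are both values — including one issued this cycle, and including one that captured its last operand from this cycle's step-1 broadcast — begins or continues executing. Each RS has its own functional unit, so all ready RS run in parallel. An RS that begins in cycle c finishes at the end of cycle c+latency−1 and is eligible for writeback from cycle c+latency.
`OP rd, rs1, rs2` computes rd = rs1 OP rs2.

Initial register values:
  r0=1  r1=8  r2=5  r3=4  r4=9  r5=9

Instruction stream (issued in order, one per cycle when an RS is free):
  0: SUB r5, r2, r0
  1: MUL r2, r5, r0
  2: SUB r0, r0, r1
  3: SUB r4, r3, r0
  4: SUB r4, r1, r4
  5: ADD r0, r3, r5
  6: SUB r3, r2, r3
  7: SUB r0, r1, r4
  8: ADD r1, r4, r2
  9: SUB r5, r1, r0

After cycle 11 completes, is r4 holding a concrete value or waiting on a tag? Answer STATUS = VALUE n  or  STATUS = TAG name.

c1: issue SUB r5<-Add1 | r0:1,r1:8,r2:5,r3:4,r4:9,r5:Add1
c2: issue MUL r2<-Mul1 | r0:1,r1:8,r2:Mul1,r3:4,r4:9,r5:Add1
c3: CDB Add1=4; issue SUB r0<-Add1 | r0:Add1,r1:8,r2:Mul1,r3:4,r4:9,r5:4
c4: issue SUB r4<-Add2 | r0:Add1,r1:8,r2:Mul1,r3:4,r4:Add2,r5:4
c5: CDB Add1=-7; issue SUB r4<-Add1 | r0:-7,r1:8,r2:Mul1,r3:4,r4:Add1,r5:4
c6: stall | r0:-7,r1:8,r2:Mul1,r3:4,r4:Add1,r5:4
c7: CDB Add2=11; issue ADD r0<-Add2 | r0:Add2,r1:8,r2:Mul1,r3:4,r4:Add1,r5:4
c8: CDB Mul1=4; stall | r0:Add2,r1:8,r2:4,r3:4,r4:Add1,r5:4
c9: CDB Add1=-3; issue SUB r3<-Add1 | r0:Add2,r1:8,r2:4,r3:Add1,r4:-3,r5:4
c10: CDB Add2=8; issue SUB r0<-Add2 | r0:Add2,r1:8,r2:4,r3:Add1,r4:-3,r5:4
c11: CDB Add1=0; issue ADD r1<-Add1 | r0:Add2,r1:Add1,r2:4,r3:0,r4:-3,r5:4

STATUS = VALUE -3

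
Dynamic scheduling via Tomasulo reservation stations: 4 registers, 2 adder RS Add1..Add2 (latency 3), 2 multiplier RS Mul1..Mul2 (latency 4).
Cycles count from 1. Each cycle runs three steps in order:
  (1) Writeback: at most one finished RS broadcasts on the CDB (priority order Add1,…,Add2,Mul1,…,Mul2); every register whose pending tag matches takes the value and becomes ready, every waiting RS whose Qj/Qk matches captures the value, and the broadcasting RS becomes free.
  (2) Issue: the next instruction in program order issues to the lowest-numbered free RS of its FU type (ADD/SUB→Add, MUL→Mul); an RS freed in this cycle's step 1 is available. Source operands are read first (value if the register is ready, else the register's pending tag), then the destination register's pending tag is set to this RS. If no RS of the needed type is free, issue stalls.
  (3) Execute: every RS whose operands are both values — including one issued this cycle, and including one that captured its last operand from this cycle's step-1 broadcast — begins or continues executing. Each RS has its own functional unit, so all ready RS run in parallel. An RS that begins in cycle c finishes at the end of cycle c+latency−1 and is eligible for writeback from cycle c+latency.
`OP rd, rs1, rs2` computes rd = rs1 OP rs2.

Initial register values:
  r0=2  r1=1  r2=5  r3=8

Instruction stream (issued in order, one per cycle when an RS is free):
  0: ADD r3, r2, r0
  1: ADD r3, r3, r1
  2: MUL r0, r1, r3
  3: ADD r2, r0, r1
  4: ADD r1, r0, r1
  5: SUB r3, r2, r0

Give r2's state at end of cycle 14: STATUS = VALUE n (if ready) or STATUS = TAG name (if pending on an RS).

STATUS = VALUE 9

  c1: issue ADD r3<-Add1  regs: r0:2,r1:1,r2:5,r3:Add1
  c2: issue ADD r3<-Add2  regs: r0:2,r1:1,r2:5,r3:Add2
  c3: issue MUL r0<-Mul1  regs: r0:Mul1,r1:1,r2:5,r3:Add2
  c4: CDB Add1=7; issue ADD r2<-Add1  regs: r0:Mul1,r1:1,r2:Add1,r3:Add2
  c5: stall  regs: r0:Mul1,r1:1,r2:Add1,r3:Add2
  c6: stall  regs: r0:Mul1,r1:1,r2:Add1,r3:Add2
  c7: CDB Add2=8; issue ADD r1<-Add2  regs: r0:Mul1,r1:Add2,r2:Add1,r3:8
  c8: stall  regs: r0:Mul1,r1:Add2,r2:Add1,r3:8
  c9: stall  regs: r0:Mul1,r1:Add2,r2:Add1,r3:8
  c10: stall  regs: r0:Mul1,r1:Add2,r2:Add1,r3:8
  c11: CDB Mul1=8; stall  regs: r0:8,r1:Add2,r2:Add1,r3:8
  c12: stall  regs: r0:8,r1:Add2,r2:Add1,r3:8
  c13: stall  regs: r0:8,r1:Add2,r2:Add1,r3:8
  c14: CDB Add1=9; issue SUB r3<-Add1  regs: r0:8,r1:Add2,r2:9,r3:Add1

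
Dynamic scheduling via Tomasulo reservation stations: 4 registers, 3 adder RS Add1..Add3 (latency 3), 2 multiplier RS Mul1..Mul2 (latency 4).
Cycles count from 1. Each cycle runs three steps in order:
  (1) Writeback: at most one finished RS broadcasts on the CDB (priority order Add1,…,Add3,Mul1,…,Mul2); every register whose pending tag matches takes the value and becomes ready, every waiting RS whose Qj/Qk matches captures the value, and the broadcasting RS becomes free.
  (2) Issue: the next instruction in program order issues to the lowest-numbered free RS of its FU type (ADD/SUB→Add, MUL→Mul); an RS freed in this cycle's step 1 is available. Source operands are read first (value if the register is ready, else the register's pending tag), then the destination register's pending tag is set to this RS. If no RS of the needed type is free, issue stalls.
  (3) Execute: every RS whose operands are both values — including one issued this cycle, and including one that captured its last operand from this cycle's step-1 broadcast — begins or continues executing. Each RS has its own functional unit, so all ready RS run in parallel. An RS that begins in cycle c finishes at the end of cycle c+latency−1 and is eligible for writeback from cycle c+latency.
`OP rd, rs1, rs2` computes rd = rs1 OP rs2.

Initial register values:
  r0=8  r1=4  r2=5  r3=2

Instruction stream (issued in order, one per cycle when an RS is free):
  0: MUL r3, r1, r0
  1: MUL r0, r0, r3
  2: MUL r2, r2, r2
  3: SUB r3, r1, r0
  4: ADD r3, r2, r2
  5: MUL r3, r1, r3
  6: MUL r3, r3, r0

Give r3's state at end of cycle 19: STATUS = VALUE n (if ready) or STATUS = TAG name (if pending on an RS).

STATUS = TAG Mul2

cycle 1: issue MUL r3<-Mul1 // r0:8,r1:4,r2:5,r3:Mul1
cycle 2: issue MUL r0<-Mul2 // r0:Mul2,r1:4,r2:5,r3:Mul1
cycle 3: stall // r0:Mul2,r1:4,r2:5,r3:Mul1
cycle 4: stall // r0:Mul2,r1:4,r2:5,r3:Mul1
cycle 5: CDB Mul1=32; issue MUL r2<-Mul1 // r0:Mul2,r1:4,r2:Mul1,r3:32
cycle 6: issue SUB r3<-Add1 // r0:Mul2,r1:4,r2:Mul1,r3:Add1
cycle 7: issue ADD r3<-Add2 // r0:Mul2,r1:4,r2:Mul1,r3:Add2
cycle 8: stall // r0:Mul2,r1:4,r2:Mul1,r3:Add2
cycle 9: CDB Mul1=25; issue MUL r3<-Mul1 // r0:Mul2,r1:4,r2:25,r3:Mul1
cycle 10: CDB Mul2=256; issue MUL r3<-Mul2 // r0:256,r1:4,r2:25,r3:Mul2
cycle 11: - // r0:256,r1:4,r2:25,r3:Mul2
cycle 12: CDB Add2=50 // r0:256,r1:4,r2:25,r3:Mul2
cycle 13: CDB Add1=-252 // r0:256,r1:4,r2:25,r3:Mul2
cycle 14: - // r0:256,r1:4,r2:25,r3:Mul2
cycle 15: - // r0:256,r1:4,r2:25,r3:Mul2
cycle 16: CDB Mul1=200 // r0:256,r1:4,r2:25,r3:Mul2
cycle 17: - // r0:256,r1:4,r2:25,r3:Mul2
cycle 18: - // r0:256,r1:4,r2:25,r3:Mul2
cycle 19: - // r0:256,r1:4,r2:25,r3:Mul2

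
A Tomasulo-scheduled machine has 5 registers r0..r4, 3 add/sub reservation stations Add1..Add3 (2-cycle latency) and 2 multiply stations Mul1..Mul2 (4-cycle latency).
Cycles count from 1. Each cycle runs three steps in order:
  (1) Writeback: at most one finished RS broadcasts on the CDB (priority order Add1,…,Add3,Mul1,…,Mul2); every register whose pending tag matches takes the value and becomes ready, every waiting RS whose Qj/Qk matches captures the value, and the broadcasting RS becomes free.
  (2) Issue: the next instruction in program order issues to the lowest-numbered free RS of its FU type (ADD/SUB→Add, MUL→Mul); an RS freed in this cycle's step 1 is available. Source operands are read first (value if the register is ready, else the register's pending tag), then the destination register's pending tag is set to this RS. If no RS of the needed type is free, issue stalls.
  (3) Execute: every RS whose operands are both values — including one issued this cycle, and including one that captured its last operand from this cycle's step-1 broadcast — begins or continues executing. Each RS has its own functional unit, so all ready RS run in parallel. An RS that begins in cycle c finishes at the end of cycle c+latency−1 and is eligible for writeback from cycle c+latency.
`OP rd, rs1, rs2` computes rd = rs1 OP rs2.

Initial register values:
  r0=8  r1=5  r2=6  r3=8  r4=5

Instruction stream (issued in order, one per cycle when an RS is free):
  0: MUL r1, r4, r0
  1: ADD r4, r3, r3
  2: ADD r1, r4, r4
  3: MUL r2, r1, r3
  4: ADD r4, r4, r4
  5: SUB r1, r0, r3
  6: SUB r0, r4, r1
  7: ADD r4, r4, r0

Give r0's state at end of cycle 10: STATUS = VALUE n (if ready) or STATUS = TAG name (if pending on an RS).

STATUS = VALUE 32

c1: issue MUL r1<-Mul1 | r0:8,r1:Mul1,r2:6,r3:8,r4:5
c2: issue ADD r4<-Add1 | r0:8,r1:Mul1,r2:6,r3:8,r4:Add1
c3: issue ADD r1<-Add2 | r0:8,r1:Add2,r2:6,r3:8,r4:Add1
c4: CDB Add1=16; issue MUL r2<-Mul2 | r0:8,r1:Add2,r2:Mul2,r3:8,r4:16
c5: CDB Mul1=40; issue ADD r4<-Add1 | r0:8,r1:Add2,r2:Mul2,r3:8,r4:Add1
c6: CDB Add2=32; issue SUB r1<-Add2 | r0:8,r1:Add2,r2:Mul2,r3:8,r4:Add1
c7: CDB Add1=32; issue SUB r0<-Add1 | r0:Add1,r1:Add2,r2:Mul2,r3:8,r4:32
c8: CDB Add2=0; issue ADD r4<-Add2 | r0:Add1,r1:0,r2:Mul2,r3:8,r4:Add2
c9: - | r0:Add1,r1:0,r2:Mul2,r3:8,r4:Add2
c10: CDB Add1=32 | r0:32,r1:0,r2:Mul2,r3:8,r4:Add2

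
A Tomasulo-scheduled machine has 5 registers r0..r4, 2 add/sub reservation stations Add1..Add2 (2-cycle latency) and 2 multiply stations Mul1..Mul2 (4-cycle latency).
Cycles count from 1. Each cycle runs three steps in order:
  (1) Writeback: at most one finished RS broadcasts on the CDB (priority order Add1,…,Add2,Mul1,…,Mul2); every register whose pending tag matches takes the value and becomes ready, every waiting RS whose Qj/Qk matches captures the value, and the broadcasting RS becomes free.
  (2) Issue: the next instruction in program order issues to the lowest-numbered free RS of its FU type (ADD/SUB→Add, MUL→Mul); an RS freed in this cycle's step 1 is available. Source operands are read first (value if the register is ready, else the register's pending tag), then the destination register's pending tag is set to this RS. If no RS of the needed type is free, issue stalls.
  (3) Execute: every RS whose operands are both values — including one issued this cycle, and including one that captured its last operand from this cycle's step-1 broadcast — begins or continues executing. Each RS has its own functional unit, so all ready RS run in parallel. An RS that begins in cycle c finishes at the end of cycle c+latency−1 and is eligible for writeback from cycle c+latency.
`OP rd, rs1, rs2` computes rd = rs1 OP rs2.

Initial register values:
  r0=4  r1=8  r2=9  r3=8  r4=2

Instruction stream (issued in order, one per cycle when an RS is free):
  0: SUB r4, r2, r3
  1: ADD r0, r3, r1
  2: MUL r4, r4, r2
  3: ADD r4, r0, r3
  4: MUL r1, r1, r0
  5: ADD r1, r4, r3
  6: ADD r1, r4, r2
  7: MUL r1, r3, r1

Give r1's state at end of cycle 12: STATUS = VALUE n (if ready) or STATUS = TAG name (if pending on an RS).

STATUS = TAG Mul1

cycle 1: issue SUB r4<-Add1 // r0:4,r1:8,r2:9,r3:8,r4:Add1
cycle 2: issue ADD r0<-Add2 // r0:Add2,r1:8,r2:9,r3:8,r4:Add1
cycle 3: CDB Add1=1; issue MUL r4<-Mul1 // r0:Add2,r1:8,r2:9,r3:8,r4:Mul1
cycle 4: CDB Add2=16; issue ADD r4<-Add1 // r0:16,r1:8,r2:9,r3:8,r4:Add1
cycle 5: issue MUL r1<-Mul2 // r0:16,r1:Mul2,r2:9,r3:8,r4:Add1
cycle 6: CDB Add1=24; issue ADD r1<-Add1 // r0:16,r1:Add1,r2:9,r3:8,r4:24
cycle 7: CDB Mul1=9; issue ADD r1<-Add2 // r0:16,r1:Add2,r2:9,r3:8,r4:24
cycle 8: CDB Add1=32; issue MUL r1<-Mul1 // r0:16,r1:Mul1,r2:9,r3:8,r4:24
cycle 9: CDB Add2=33 // r0:16,r1:Mul1,r2:9,r3:8,r4:24
cycle 10: CDB Mul2=128 // r0:16,r1:Mul1,r2:9,r3:8,r4:24
cycle 11: - // r0:16,r1:Mul1,r2:9,r3:8,r4:24
cycle 12: - // r0:16,r1:Mul1,r2:9,r3:8,r4:24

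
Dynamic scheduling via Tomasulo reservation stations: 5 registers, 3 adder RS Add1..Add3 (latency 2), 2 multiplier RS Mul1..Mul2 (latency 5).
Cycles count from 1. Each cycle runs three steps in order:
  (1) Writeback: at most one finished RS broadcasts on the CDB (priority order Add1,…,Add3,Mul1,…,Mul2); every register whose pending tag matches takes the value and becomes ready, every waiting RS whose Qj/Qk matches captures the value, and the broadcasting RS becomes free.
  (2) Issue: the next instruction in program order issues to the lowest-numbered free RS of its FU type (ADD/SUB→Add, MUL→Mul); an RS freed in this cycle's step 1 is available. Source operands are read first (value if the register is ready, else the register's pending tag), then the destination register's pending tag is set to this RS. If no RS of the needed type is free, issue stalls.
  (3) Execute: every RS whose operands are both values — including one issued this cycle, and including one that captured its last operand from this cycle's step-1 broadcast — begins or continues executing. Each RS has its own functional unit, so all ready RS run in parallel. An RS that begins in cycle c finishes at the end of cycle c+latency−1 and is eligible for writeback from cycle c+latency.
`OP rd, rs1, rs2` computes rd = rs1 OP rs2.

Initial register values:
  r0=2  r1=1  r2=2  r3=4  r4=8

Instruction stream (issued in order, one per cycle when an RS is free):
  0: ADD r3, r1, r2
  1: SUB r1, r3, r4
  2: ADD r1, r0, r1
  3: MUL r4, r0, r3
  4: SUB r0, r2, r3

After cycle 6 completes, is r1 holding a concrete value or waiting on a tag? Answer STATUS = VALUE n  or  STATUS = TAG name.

STATUS = TAG Add1

  c1: issue ADD r3<-Add1  regs: r0:2,r1:1,r2:2,r3:Add1,r4:8
  c2: issue SUB r1<-Add2  regs: r0:2,r1:Add2,r2:2,r3:Add1,r4:8
  c3: CDB Add1=3; issue ADD r1<-Add1  regs: r0:2,r1:Add1,r2:2,r3:3,r4:8
  c4: issue MUL r4<-Mul1  regs: r0:2,r1:Add1,r2:2,r3:3,r4:Mul1
  c5: CDB Add2=-5; issue SUB r0<-Add2  regs: r0:Add2,r1:Add1,r2:2,r3:3,r4:Mul1
  c6: -  regs: r0:Add2,r1:Add1,r2:2,r3:3,r4:Mul1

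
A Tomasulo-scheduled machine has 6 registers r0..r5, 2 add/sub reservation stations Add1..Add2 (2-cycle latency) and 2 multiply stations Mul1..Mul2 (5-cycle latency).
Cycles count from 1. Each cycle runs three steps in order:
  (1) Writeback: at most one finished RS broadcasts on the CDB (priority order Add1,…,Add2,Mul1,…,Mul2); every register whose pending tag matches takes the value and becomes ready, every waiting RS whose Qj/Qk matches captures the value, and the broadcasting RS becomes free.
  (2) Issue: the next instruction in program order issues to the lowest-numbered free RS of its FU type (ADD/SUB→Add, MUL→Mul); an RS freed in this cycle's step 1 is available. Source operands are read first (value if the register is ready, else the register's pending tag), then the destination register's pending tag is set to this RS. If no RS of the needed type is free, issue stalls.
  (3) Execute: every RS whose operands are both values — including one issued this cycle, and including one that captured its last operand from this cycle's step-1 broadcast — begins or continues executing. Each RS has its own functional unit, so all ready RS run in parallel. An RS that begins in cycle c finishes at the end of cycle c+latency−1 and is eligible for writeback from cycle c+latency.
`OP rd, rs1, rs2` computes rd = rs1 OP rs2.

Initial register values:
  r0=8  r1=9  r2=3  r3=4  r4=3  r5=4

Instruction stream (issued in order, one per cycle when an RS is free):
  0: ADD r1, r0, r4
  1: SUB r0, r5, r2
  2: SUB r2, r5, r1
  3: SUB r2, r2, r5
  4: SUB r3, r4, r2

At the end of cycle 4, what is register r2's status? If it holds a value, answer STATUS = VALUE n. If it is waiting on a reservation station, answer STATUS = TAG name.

STATUS = TAG Add2

  c1: issue ADD r1<-Add1  regs: r0:8,r1:Add1,r2:3,r3:4,r4:3,r5:4
  c2: issue SUB r0<-Add2  regs: r0:Add2,r1:Add1,r2:3,r3:4,r4:3,r5:4
  c3: CDB Add1=11; issue SUB r2<-Add1  regs: r0:Add2,r1:11,r2:Add1,r3:4,r4:3,r5:4
  c4: CDB Add2=1; issue SUB r2<-Add2  regs: r0:1,r1:11,r2:Add2,r3:4,r4:3,r5:4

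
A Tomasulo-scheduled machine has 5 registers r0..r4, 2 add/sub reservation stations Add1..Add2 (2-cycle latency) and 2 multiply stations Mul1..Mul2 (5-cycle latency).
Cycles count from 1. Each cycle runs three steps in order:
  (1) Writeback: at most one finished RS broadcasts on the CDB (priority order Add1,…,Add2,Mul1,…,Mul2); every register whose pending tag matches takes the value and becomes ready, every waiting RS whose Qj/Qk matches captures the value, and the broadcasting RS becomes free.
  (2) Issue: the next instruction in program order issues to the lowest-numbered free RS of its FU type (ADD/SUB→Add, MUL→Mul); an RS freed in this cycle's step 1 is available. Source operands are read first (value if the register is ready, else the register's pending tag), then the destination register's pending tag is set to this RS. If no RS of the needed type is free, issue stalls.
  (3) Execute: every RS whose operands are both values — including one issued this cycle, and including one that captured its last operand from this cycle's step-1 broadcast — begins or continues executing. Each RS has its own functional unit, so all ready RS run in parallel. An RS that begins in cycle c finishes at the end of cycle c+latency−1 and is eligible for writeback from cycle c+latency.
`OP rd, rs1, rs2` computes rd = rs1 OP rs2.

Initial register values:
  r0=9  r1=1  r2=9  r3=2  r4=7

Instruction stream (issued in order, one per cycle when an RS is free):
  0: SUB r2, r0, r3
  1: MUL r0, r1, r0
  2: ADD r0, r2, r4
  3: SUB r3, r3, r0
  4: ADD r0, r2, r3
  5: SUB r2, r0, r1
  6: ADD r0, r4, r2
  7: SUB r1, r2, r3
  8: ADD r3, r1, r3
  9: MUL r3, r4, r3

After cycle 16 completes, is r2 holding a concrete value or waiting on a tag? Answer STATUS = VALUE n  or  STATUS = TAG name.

  c1: issue SUB r2<-Add1  regs: r0:9,r1:1,r2:Add1,r3:2,r4:7
  c2: issue MUL r0<-Mul1  regs: r0:Mul1,r1:1,r2:Add1,r3:2,r4:7
  c3: CDB Add1=7; issue ADD r0<-Add1  regs: r0:Add1,r1:1,r2:7,r3:2,r4:7
  c4: issue SUB r3<-Add2  regs: r0:Add1,r1:1,r2:7,r3:Add2,r4:7
  c5: CDB Add1=14; issue ADD r0<-Add1  regs: r0:Add1,r1:1,r2:7,r3:Add2,r4:7
  c6: stall  regs: r0:Add1,r1:1,r2:7,r3:Add2,r4:7
  c7: CDB Add2=-12; issue SUB r2<-Add2  regs: r0:Add1,r1:1,r2:Add2,r3:-12,r4:7
  c8: CDB Mul1=9; stall  regs: r0:Add1,r1:1,r2:Add2,r3:-12,r4:7
  c9: CDB Add1=-5; issue ADD r0<-Add1  regs: r0:Add1,r1:1,r2:Add2,r3:-12,r4:7
  c10: stall  regs: r0:Add1,r1:1,r2:Add2,r3:-12,r4:7
  c11: CDB Add2=-6; issue SUB r1<-Add2  regs: r0:Add1,r1:Add2,r2:-6,r3:-12,r4:7
  c12: stall  regs: r0:Add1,r1:Add2,r2:-6,r3:-12,r4:7
  c13: CDB Add1=1; issue ADD r3<-Add1  regs: r0:1,r1:Add2,r2:-6,r3:Add1,r4:7
  c14: CDB Add2=6; issue MUL r3<-Mul1  regs: r0:1,r1:6,r2:-6,r3:Mul1,r4:7
  c15: -  regs: r0:1,r1:6,r2:-6,r3:Mul1,r4:7
  c16: CDB Add1=-6  regs: r0:1,r1:6,r2:-6,r3:Mul1,r4:7

STATUS = VALUE -6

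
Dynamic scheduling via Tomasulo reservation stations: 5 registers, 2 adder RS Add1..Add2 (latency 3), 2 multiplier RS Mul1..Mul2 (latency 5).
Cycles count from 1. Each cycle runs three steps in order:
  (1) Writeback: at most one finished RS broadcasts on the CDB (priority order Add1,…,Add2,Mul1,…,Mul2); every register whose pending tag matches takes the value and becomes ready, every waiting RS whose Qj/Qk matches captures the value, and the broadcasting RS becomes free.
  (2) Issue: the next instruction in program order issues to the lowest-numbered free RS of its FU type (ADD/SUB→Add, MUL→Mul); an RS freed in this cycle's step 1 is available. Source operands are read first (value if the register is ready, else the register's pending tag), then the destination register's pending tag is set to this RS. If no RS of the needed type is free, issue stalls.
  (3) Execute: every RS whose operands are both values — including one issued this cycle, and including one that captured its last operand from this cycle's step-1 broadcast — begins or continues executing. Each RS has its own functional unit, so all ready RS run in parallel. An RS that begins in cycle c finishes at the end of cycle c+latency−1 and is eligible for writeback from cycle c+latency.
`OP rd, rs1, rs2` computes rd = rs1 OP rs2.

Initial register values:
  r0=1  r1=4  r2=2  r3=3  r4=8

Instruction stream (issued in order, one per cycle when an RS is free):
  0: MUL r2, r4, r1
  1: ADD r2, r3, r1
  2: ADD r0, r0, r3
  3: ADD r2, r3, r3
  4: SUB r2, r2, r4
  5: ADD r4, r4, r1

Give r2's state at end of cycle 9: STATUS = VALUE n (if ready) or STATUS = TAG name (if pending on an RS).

STATUS = TAG Add2

cycle 1: issue MUL r2<-Mul1 // r0:1,r1:4,r2:Mul1,r3:3,r4:8
cycle 2: issue ADD r2<-Add1 // r0:1,r1:4,r2:Add1,r3:3,r4:8
cycle 3: issue ADD r0<-Add2 // r0:Add2,r1:4,r2:Add1,r3:3,r4:8
cycle 4: stall // r0:Add2,r1:4,r2:Add1,r3:3,r4:8
cycle 5: CDB Add1=7; issue ADD r2<-Add1 // r0:Add2,r1:4,r2:Add1,r3:3,r4:8
cycle 6: CDB Add2=4; issue SUB r2<-Add2 // r0:4,r1:4,r2:Add2,r3:3,r4:8
cycle 7: CDB Mul1=32; stall // r0:4,r1:4,r2:Add2,r3:3,r4:8
cycle 8: CDB Add1=6; issue ADD r4<-Add1 // r0:4,r1:4,r2:Add2,r3:3,r4:Add1
cycle 9: - // r0:4,r1:4,r2:Add2,r3:3,r4:Add1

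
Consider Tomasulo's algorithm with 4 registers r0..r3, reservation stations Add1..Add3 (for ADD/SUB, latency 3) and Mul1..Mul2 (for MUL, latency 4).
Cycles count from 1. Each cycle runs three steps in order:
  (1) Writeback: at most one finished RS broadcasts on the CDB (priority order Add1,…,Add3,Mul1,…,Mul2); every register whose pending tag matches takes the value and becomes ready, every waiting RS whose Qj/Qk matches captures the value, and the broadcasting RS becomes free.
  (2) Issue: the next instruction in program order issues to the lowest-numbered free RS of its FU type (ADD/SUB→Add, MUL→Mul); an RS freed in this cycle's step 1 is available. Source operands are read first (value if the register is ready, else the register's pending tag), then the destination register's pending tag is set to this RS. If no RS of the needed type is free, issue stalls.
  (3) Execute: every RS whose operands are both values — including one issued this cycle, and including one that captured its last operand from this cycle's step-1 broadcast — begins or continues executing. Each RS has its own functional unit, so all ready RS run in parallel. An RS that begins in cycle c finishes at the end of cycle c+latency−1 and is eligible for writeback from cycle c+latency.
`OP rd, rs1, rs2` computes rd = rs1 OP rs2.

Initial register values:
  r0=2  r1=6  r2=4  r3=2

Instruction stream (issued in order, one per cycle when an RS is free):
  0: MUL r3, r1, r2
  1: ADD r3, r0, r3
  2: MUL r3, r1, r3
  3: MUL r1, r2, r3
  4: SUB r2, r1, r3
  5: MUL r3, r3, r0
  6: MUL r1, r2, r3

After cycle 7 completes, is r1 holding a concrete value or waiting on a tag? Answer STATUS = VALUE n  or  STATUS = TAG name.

STATUS = TAG Mul1

cycle 1: issue MUL r3<-Mul1 // r0:2,r1:6,r2:4,r3:Mul1
cycle 2: issue ADD r3<-Add1 // r0:2,r1:6,r2:4,r3:Add1
cycle 3: issue MUL r3<-Mul2 // r0:2,r1:6,r2:4,r3:Mul2
cycle 4: stall // r0:2,r1:6,r2:4,r3:Mul2
cycle 5: CDB Mul1=24; issue MUL r1<-Mul1 // r0:2,r1:Mul1,r2:4,r3:Mul2
cycle 6: issue SUB r2<-Add2 // r0:2,r1:Mul1,r2:Add2,r3:Mul2
cycle 7: stall // r0:2,r1:Mul1,r2:Add2,r3:Mul2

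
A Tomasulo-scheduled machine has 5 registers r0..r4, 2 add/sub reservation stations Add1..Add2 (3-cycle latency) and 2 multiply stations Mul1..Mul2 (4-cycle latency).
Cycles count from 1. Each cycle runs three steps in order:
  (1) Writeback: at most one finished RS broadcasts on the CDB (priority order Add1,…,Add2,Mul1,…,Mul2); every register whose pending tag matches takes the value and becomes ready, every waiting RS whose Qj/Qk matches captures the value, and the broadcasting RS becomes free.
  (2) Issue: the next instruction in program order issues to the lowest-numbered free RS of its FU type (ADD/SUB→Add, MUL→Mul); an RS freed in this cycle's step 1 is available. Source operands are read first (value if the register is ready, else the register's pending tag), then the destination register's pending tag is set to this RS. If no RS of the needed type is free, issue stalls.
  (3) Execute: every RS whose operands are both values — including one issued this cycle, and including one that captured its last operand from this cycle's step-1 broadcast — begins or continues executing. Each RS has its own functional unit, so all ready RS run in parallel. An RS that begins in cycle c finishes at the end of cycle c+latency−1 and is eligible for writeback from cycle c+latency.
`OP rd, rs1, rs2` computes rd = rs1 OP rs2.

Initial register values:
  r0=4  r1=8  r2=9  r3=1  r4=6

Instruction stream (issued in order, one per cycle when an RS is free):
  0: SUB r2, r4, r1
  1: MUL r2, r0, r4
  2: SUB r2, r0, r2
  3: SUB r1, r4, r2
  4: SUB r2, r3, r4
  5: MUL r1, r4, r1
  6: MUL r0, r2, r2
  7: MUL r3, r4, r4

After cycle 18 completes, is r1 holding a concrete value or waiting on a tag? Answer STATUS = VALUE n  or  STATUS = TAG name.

cycle 1: issue SUB r2<-Add1 // r0:4,r1:8,r2:Add1,r3:1,r4:6
cycle 2: issue MUL r2<-Mul1 // r0:4,r1:8,r2:Mul1,r3:1,r4:6
cycle 3: issue SUB r2<-Add2 // r0:4,r1:8,r2:Add2,r3:1,r4:6
cycle 4: CDB Add1=-2; issue SUB r1<-Add1 // r0:4,r1:Add1,r2:Add2,r3:1,r4:6
cycle 5: stall // r0:4,r1:Add1,r2:Add2,r3:1,r4:6
cycle 6: CDB Mul1=24; stall // r0:4,r1:Add1,r2:Add2,r3:1,r4:6
cycle 7: stall // r0:4,r1:Add1,r2:Add2,r3:1,r4:6
cycle 8: stall // r0:4,r1:Add1,r2:Add2,r3:1,r4:6
cycle 9: CDB Add2=-20; issue SUB r2<-Add2 // r0:4,r1:Add1,r2:Add2,r3:1,r4:6
cycle 10: issue MUL r1<-Mul1 // r0:4,r1:Mul1,r2:Add2,r3:1,r4:6
cycle 11: issue MUL r0<-Mul2 // r0:Mul2,r1:Mul1,r2:Add2,r3:1,r4:6
cycle 12: CDB Add1=26; stall // r0:Mul2,r1:Mul1,r2:Add2,r3:1,r4:6
cycle 13: CDB Add2=-5; stall // r0:Mul2,r1:Mul1,r2:-5,r3:1,r4:6
cycle 14: stall // r0:Mul2,r1:Mul1,r2:-5,r3:1,r4:6
cycle 15: stall // r0:Mul2,r1:Mul1,r2:-5,r3:1,r4:6
cycle 16: CDB Mul1=156; issue MUL r3<-Mul1 // r0:Mul2,r1:156,r2:-5,r3:Mul1,r4:6
cycle 17: CDB Mul2=25 // r0:25,r1:156,r2:-5,r3:Mul1,r4:6
cycle 18: - // r0:25,r1:156,r2:-5,r3:Mul1,r4:6

STATUS = VALUE 156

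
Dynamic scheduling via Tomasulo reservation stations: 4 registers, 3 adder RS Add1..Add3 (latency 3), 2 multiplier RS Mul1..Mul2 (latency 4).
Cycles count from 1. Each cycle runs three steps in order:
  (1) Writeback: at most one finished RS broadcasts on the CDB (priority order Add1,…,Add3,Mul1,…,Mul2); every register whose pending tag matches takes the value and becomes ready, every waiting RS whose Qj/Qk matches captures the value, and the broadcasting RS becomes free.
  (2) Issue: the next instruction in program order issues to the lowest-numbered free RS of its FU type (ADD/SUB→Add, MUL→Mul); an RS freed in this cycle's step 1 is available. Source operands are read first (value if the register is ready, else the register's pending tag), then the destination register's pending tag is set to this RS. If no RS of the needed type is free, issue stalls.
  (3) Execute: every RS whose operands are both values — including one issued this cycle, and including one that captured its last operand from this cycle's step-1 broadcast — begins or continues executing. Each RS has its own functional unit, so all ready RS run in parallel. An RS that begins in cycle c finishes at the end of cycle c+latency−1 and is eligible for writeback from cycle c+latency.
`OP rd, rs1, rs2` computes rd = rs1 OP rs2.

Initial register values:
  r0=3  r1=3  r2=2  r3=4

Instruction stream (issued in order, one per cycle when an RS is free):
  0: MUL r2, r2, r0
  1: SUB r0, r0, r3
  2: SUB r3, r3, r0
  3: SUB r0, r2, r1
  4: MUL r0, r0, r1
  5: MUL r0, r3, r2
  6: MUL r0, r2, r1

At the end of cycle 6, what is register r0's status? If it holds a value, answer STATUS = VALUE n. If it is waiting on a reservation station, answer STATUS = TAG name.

STATUS = TAG Mul1

cycle 1: issue MUL r2<-Mul1 // r0:3,r1:3,r2:Mul1,r3:4
cycle 2: issue SUB r0<-Add1 // r0:Add1,r1:3,r2:Mul1,r3:4
cycle 3: issue SUB r3<-Add2 // r0:Add1,r1:3,r2:Mul1,r3:Add2
cycle 4: issue SUB r0<-Add3 // r0:Add3,r1:3,r2:Mul1,r3:Add2
cycle 5: CDB Add1=-1; issue MUL r0<-Mul2 // r0:Mul2,r1:3,r2:Mul1,r3:Add2
cycle 6: CDB Mul1=6; issue MUL r0<-Mul1 // r0:Mul1,r1:3,r2:6,r3:Add2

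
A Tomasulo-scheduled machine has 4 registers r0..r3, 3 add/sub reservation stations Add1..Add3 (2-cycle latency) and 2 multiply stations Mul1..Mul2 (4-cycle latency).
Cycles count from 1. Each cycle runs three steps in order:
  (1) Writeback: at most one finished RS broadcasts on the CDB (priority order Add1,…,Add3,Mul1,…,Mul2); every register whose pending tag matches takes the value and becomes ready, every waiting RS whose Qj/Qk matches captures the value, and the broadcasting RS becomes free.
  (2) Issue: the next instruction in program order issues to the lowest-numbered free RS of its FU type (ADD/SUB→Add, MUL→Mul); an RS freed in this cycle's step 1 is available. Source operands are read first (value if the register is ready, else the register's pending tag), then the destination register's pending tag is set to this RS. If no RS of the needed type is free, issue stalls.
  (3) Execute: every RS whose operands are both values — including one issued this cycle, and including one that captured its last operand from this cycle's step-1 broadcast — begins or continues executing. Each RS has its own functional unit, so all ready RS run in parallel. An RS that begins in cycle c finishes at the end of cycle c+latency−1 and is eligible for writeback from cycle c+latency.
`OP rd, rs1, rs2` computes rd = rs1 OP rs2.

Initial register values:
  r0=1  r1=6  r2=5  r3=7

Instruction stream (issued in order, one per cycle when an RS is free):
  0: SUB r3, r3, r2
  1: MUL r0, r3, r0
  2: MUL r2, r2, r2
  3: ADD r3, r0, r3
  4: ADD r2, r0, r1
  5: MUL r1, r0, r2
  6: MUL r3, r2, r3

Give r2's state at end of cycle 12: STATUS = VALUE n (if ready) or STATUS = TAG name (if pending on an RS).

cycle 1: issue SUB r3<-Add1 // r0:1,r1:6,r2:5,r3:Add1
cycle 2: issue MUL r0<-Mul1 // r0:Mul1,r1:6,r2:5,r3:Add1
cycle 3: CDB Add1=2; issue MUL r2<-Mul2 // r0:Mul1,r1:6,r2:Mul2,r3:2
cycle 4: issue ADD r3<-Add1 // r0:Mul1,r1:6,r2:Mul2,r3:Add1
cycle 5: issue ADD r2<-Add2 // r0:Mul1,r1:6,r2:Add2,r3:Add1
cycle 6: stall // r0:Mul1,r1:6,r2:Add2,r3:Add1
cycle 7: CDB Mul1=2; issue MUL r1<-Mul1 // r0:2,r1:Mul1,r2:Add2,r3:Add1
cycle 8: CDB Mul2=25; issue MUL r3<-Mul2 // r0:2,r1:Mul1,r2:Add2,r3:Mul2
cycle 9: CDB Add1=4 // r0:2,r1:Mul1,r2:Add2,r3:Mul2
cycle 10: CDB Add2=8 // r0:2,r1:Mul1,r2:8,r3:Mul2
cycle 11: - // r0:2,r1:Mul1,r2:8,r3:Mul2
cycle 12: - // r0:2,r1:Mul1,r2:8,r3:Mul2

STATUS = VALUE 8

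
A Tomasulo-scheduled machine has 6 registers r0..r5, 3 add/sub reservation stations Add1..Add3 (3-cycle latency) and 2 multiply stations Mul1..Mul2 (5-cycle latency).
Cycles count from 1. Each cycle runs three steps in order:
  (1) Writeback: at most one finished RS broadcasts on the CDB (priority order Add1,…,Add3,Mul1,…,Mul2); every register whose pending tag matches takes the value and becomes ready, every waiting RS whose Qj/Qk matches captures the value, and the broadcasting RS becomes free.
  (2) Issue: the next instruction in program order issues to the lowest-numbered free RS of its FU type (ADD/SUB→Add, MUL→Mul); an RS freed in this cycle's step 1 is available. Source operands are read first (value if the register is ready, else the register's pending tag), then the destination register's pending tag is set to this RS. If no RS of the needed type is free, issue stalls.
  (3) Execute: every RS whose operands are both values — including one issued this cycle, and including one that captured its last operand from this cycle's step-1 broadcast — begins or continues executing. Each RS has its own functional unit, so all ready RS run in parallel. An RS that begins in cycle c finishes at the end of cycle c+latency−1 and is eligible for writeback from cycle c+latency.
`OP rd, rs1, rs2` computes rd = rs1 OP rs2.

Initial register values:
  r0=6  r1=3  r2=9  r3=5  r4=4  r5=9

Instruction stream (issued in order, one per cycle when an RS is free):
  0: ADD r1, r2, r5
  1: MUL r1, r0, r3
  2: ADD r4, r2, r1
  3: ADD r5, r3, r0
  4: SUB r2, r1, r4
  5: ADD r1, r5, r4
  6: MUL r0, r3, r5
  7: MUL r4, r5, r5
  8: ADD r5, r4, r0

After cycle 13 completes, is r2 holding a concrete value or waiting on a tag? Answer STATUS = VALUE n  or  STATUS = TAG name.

cycle 1: issue ADD r1<-Add1 // r0:6,r1:Add1,r2:9,r3:5,r4:4,r5:9
cycle 2: issue MUL r1<-Mul1 // r0:6,r1:Mul1,r2:9,r3:5,r4:4,r5:9
cycle 3: issue ADD r4<-Add2 // r0:6,r1:Mul1,r2:9,r3:5,r4:Add2,r5:9
cycle 4: CDB Add1=18; issue ADD r5<-Add1 // r0:6,r1:Mul1,r2:9,r3:5,r4:Add2,r5:Add1
cycle 5: issue SUB r2<-Add3 // r0:6,r1:Mul1,r2:Add3,r3:5,r4:Add2,r5:Add1
cycle 6: stall // r0:6,r1:Mul1,r2:Add3,r3:5,r4:Add2,r5:Add1
cycle 7: CDB Add1=11; issue ADD r1<-Add1 // r0:6,r1:Add1,r2:Add3,r3:5,r4:Add2,r5:11
cycle 8: CDB Mul1=30; issue MUL r0<-Mul1 // r0:Mul1,r1:Add1,r2:Add3,r3:5,r4:Add2,r5:11
cycle 9: issue MUL r4<-Mul2 // r0:Mul1,r1:Add1,r2:Add3,r3:5,r4:Mul2,r5:11
cycle 10: stall // r0:Mul1,r1:Add1,r2:Add3,r3:5,r4:Mul2,r5:11
cycle 11: CDB Add2=39; issue ADD r5<-Add2 // r0:Mul1,r1:Add1,r2:Add3,r3:5,r4:Mul2,r5:Add2
cycle 12: - // r0:Mul1,r1:Add1,r2:Add3,r3:5,r4:Mul2,r5:Add2
cycle 13: CDB Mul1=55 // r0:55,r1:Add1,r2:Add3,r3:5,r4:Mul2,r5:Add2

STATUS = TAG Add3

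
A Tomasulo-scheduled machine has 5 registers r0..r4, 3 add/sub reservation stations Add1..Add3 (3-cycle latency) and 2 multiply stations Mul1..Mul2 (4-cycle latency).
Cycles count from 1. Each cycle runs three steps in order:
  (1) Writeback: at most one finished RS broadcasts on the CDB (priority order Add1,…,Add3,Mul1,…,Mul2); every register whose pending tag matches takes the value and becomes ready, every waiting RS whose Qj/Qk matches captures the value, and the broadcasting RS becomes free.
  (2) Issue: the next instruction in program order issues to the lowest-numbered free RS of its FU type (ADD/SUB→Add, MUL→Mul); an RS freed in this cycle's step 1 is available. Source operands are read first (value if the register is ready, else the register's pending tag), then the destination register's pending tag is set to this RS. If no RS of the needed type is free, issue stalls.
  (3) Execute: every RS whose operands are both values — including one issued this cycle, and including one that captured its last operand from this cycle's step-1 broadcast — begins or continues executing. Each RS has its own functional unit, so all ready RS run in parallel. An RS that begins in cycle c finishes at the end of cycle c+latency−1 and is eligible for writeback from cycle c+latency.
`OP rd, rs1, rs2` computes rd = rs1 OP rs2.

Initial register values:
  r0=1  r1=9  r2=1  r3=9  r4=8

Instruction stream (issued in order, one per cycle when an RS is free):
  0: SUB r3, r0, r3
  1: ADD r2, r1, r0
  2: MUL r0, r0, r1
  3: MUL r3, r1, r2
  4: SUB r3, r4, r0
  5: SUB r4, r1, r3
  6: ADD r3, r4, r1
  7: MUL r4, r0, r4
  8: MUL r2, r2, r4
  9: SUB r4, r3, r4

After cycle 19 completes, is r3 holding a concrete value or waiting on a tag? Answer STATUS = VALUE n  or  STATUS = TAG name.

c1: issue SUB r3<-Add1 | r0:1,r1:9,r2:1,r3:Add1,r4:8
c2: issue ADD r2<-Add2 | r0:1,r1:9,r2:Add2,r3:Add1,r4:8
c3: issue MUL r0<-Mul1 | r0:Mul1,r1:9,r2:Add2,r3:Add1,r4:8
c4: CDB Add1=-8; issue MUL r3<-Mul2 | r0:Mul1,r1:9,r2:Add2,r3:Mul2,r4:8
c5: CDB Add2=10; issue SUB r3<-Add1 | r0:Mul1,r1:9,r2:10,r3:Add1,r4:8
c6: issue SUB r4<-Add2 | r0:Mul1,r1:9,r2:10,r3:Add1,r4:Add2
c7: CDB Mul1=9; issue ADD r3<-Add3 | r0:9,r1:9,r2:10,r3:Add3,r4:Add2
c8: issue MUL r4<-Mul1 | r0:9,r1:9,r2:10,r3:Add3,r4:Mul1
c9: CDB Mul2=90; issue MUL r2<-Mul2 | r0:9,r1:9,r2:Mul2,r3:Add3,r4:Mul1
c10: CDB Add1=-1; issue SUB r4<-Add1 | r0:9,r1:9,r2:Mul2,r3:Add3,r4:Add1
c11: - | r0:9,r1:9,r2:Mul2,r3:Add3,r4:Add1
c12: - | r0:9,r1:9,r2:Mul2,r3:Add3,r4:Add1
c13: CDB Add2=10 | r0:9,r1:9,r2:Mul2,r3:Add3,r4:Add1
c14: - | r0:9,r1:9,r2:Mul2,r3:Add3,r4:Add1
c15: - | r0:9,r1:9,r2:Mul2,r3:Add3,r4:Add1
c16: CDB Add3=19 | r0:9,r1:9,r2:Mul2,r3:19,r4:Add1
c17: CDB Mul1=90 | r0:9,r1:9,r2:Mul2,r3:19,r4:Add1
c18: - | r0:9,r1:9,r2:Mul2,r3:19,r4:Add1
c19: - | r0:9,r1:9,r2:Mul2,r3:19,r4:Add1

STATUS = VALUE 19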